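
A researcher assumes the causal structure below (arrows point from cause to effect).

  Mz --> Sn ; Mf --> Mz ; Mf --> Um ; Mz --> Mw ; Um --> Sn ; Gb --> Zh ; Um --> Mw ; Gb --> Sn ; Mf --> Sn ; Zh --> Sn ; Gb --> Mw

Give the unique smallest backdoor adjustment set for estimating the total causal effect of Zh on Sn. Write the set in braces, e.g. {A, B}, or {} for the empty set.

Variables eligible for adjustment (non-descendants of Zh, excluding Zh and Sn): {Gb, Mf, Mw, Mz, Um}.
Backdoor paths from Zh to Sn:
  P1: Zh <- Gb -> Mw <- Um <- Mf -> Mz -> Sn
  P2: Zh <- Gb -> Mw <- Um <- Mf -> Sn
  P3: Zh <- Gb -> Mw <- Um -> Sn
  P4: Zh <- Gb -> Mw <- Mz <- Mf -> Um -> Sn
  P5: Zh <- Gb -> Mw <- Mz <- Mf -> Sn
  P6: Zh <- Gb -> Mw <- Mz -> Sn
  P7: Zh <- Gb -> Sn
The empty set is not sufficient: P7 (Zh <- Gb -> Sn) has no collider blocking it and no conditioned non-collider, so it is open.
Try {Gb}:
  P1: blocked at fork node Gb ∈ conditioning set.
  P2: blocked at fork node Gb ∈ conditioning set.
  P3: blocked at fork node Gb ∈ conditioning set.
  P4: blocked at fork node Gb ∈ conditioning set.
  P5: blocked at fork node Gb ∈ conditioning set.
  P6: blocked at fork node Gb ∈ conditioning set.
  P7: blocked at fork node Gb ∈ conditioning set.
{Gb} contains no descendant of Zh and blocks every backdoor path.
No other singleton works — e.g. {Mf} leaves P7 open — so {Gb} is the unique smallest valid adjustment set.

{Gb}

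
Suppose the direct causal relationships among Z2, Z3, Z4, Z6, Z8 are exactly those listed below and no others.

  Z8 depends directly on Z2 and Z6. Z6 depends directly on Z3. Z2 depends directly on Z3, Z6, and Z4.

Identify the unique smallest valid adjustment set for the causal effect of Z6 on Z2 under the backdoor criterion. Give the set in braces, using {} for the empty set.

Variables eligible for adjustment (non-descendants of Z6, excluding Z6 and Z2): {Z3, Z4}.
Backdoor paths from Z6 to Z2:
  P1: Z6 <- Z3 -> Z2
The empty set is not sufficient: P1 (Z6 <- Z3 -> Z2) has no collider blocking it and no conditioned non-collider, so it is open.
Try {Z3}:
  P1: blocked at fork node Z3 ∈ conditioning set.
{Z3} contains no descendant of Z6 and blocks every backdoor path.
No other singleton works — e.g. {Z4} leaves P1 open — so {Z3} is the unique smallest valid adjustment set.

{Z3}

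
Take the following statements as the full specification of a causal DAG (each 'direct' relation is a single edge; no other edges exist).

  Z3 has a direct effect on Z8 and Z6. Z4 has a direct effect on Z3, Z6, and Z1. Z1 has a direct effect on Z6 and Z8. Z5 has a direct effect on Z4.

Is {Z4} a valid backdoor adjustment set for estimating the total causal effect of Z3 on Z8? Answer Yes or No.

Yes

Backdoor paths from Z3 to Z8 (paths whose first edge points into Z3):
  P1: Z3 <- Z4 -> Z1 -> Z8
  P2: Z3 <- Z4 -> Z6 <- Z1 -> Z8
Condition 1 (no descendant of Z3 in the set): holds — descendants of Z3 are {Z6, Z8}; none are in {Z4}.
Condition 2 (every backdoor path blocked by {Z4}):
  P1: blocked at fork node Z4 ∈ conditioning set.
  P2: blocked at fork node Z4 ∈ conditioning set.
{Z4} satisfies the backdoor criterion.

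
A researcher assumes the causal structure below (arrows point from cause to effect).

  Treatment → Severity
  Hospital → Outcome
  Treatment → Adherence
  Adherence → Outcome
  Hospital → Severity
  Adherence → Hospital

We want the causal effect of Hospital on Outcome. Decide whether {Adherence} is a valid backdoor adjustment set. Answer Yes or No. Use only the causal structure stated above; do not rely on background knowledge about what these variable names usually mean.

Backdoor paths from Hospital to Outcome (paths whose first edge points into Hospital):
  P1: Hospital <- Adherence -> Outcome
Condition 1 (no descendant of Hospital in the set): holds — descendants of Hospital are {Outcome, Severity}; none are in {Adherence}.
Condition 2 (every backdoor path blocked by {Adherence}):
  P1: blocked at fork node Adherence ∈ conditioning set.
{Adherence} satisfies the backdoor criterion.

Yes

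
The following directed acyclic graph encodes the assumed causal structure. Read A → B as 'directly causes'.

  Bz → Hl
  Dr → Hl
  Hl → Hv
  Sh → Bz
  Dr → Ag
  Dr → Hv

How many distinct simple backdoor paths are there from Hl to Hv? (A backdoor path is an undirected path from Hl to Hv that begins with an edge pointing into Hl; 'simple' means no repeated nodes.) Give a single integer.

A backdoor path from Hl to Hv is any simple undirected path whose first edge points into Hl (i.e. leaves Hl via a parent).
Parents of Hl: {Bz, Dr}.
Enumerating:
  P1: Hl <- Dr -> Hv
That exhausts the simple backdoor paths. Count: 1.

1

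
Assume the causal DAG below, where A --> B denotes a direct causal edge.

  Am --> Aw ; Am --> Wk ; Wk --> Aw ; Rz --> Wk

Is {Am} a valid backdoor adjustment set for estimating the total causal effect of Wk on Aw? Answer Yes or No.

Yes

Backdoor paths from Wk to Aw (paths whose first edge points into Wk):
  P1: Wk <- Am -> Aw
Condition 1 (no descendant of Wk in the set): holds — descendants of Wk are {Aw}; none are in {Am}.
Condition 2 (every backdoor path blocked by {Am}):
  P1: blocked at fork node Am ∈ conditioning set.
{Am} satisfies the backdoor criterion.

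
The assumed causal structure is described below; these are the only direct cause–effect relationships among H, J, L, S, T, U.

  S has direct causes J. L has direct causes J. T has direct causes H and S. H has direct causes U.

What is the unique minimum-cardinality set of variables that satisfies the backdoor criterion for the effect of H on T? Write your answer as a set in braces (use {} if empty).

Variables eligible for adjustment (non-descendants of H, excluding H and T): {J, L, S, U}.
Backdoor paths from H to T:
  (none)
With no backdoor paths the empty set already satisfies the criterion, and it is trivially minimal.

{}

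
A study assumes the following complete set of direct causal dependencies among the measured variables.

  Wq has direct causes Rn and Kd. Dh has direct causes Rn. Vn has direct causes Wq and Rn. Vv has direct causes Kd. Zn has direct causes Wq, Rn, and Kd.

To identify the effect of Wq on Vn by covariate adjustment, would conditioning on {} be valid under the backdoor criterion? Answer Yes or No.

No

Backdoor paths from Wq to Vn (paths whose first edge points into Wq):
  P1: Wq <- Rn -> Vn
  P2: Wq <- Kd -> Zn <- Rn -> Vn
Condition 1 (no descendant of Wq in the set): holds — descendants of Wq are {Vn, Zn}; none are in {}.
Condition 2 (every backdoor path blocked by {}):
  P1: open — no interior node is in the conditioning set.
  P2: blocked at collider Zn (neither it nor any descendant is in the conditioning set).
{} does not satisfy the backdoor criterion.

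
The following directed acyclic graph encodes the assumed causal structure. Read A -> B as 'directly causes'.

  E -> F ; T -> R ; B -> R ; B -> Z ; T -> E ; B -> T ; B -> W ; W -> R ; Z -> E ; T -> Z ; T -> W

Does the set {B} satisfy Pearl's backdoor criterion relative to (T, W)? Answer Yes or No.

Backdoor paths from T to W (paths whose first edge points into T):
  P1: T <- B -> W
  P2: T <- B -> R <- W
Condition 1 (no descendant of T in the set): holds — descendants of T are {E, F, R, W, Z}; none are in {B}.
Condition 2 (every backdoor path blocked by {B}):
  P1: blocked at fork node B ∈ conditioning set.
  P2: blocked at fork node B ∈ conditioning set.
{B} satisfies the backdoor criterion.

Yes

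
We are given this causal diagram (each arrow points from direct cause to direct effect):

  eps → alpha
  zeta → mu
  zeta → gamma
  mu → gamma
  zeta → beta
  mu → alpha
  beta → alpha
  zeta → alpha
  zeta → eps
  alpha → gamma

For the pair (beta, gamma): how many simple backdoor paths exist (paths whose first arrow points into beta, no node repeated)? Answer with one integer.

A backdoor path from beta to gamma is any simple undirected path whose first edge points into beta (i.e. leaves beta via a parent).
Parents of beta: {zeta}.
Enumerating:
  P1: beta <- zeta -> mu -> alpha -> gamma
  P2: beta <- zeta -> mu -> gamma
  P3: beta <- zeta -> eps -> alpha <- mu -> gamma
  P4: beta <- zeta -> eps -> alpha -> gamma
  P5: beta <- zeta -> alpha <- mu -> gamma
  P6: beta <- zeta -> alpha -> gamma
  P7: beta <- zeta -> gamma
That exhausts the simple backdoor paths. Count: 7.

7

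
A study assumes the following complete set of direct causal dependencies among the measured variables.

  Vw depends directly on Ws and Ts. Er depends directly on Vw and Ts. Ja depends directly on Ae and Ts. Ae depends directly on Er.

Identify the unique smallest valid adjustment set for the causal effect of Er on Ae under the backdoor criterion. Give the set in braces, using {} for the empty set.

{}

Variables eligible for adjustment (non-descendants of Er, excluding Er and Ae): {Ts, Vw, Ws}.
Backdoor paths from Er to Ae:
  P1: Er <- Ts -> Ja <- Ae
  P2: Er <- Vw <- Ts -> Ja <- Ae
Each backdoor path contains an unconditioned collider, so every path is already blocked with the empty conditioning set:
  P1: blocked at collider Ja (neither it nor any descendant is in the conditioning set).
  P2: blocked at collider Ja (neither it nor any descendant is in the conditioning set).
The empty set is therefore the unique smallest valid set.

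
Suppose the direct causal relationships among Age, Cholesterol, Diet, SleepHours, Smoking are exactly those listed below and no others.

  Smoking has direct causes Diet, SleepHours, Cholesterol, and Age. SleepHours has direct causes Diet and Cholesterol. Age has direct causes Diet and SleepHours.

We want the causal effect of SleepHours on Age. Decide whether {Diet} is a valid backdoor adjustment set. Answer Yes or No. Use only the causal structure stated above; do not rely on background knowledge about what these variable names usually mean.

Backdoor paths from SleepHours to Age (paths whose first edge points into SleepHours):
  P1: SleepHours <- Diet -> Age
  P2: SleepHours <- Diet -> Smoking <- Age
  P3: SleepHours <- Cholesterol -> Smoking <- Diet -> Age
  P4: SleepHours <- Cholesterol -> Smoking <- Age
Condition 1 (no descendant of SleepHours in the set): holds — descendants of SleepHours are {Age, Smoking}; none are in {Diet}.
Condition 2 (every backdoor path blocked by {Diet}):
  P1: blocked at fork node Diet ∈ conditioning set.
  P2: blocked at fork node Diet ∈ conditioning set.
  P3: blocked at collider Smoking (neither it nor any descendant is in the conditioning set).
  P4: blocked at collider Smoking (neither it nor any descendant is in the conditioning set).
{Diet} satisfies the backdoor criterion.

Yes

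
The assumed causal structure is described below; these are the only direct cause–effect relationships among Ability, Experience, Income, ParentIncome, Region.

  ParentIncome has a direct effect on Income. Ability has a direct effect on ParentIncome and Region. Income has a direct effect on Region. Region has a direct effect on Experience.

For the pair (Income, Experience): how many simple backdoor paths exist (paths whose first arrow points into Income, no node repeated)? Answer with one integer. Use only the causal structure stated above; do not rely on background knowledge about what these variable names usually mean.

A backdoor path from Income to Experience is any simple undirected path whose first edge points into Income (i.e. leaves Income via a parent).
Parents of Income: {ParentIncome}.
Enumerating:
  P1: Income <- ParentIncome <- Ability -> Region -> Experience
That exhausts the simple backdoor paths. Count: 1.

1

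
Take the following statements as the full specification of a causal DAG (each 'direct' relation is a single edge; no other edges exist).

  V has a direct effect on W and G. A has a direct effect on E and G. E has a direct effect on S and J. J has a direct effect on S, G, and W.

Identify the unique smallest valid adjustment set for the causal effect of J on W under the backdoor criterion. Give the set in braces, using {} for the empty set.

Variables eligible for adjustment (non-descendants of J, excluding J and W): {A, E, V}.
Backdoor paths from J to W:
  P1: J <- E <- A -> G <- V -> W
Each backdoor path contains an unconditioned collider, so every path is already blocked with the empty conditioning set:
  P1: blocked at collider G (neither it nor any descendant is in the conditioning set).
The empty set is therefore the unique smallest valid set.

{}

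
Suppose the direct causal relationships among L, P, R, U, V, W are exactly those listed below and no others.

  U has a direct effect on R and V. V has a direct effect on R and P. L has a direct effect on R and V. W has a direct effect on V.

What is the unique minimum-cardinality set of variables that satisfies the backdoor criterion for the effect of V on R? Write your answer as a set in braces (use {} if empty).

Variables eligible for adjustment (non-descendants of V, excluding V and R): {L, U, W}.
Backdoor paths from V to R:
  P1: V <- U -> R
  P2: V <- L -> R
The empty set is not sufficient: P1 (V <- U -> R) has no collider blocking it and no conditioned non-collider, so it is open.
Try {L, U}:
  P1: blocked at fork node U ∈ conditioning set.
  P2: blocked at fork node L ∈ conditioning set.
{L, U} contains no descendant of V and blocks every backdoor path.
Every element of {L, U} is needed (dropping L leaves P2 open; dropping U leaves P1 open), so no proper subset is valid.
Among all size-2 subsets of the eligible variables, only {L, U} blocks every backdoor path, so it is the unique smallest valid adjustment set.

{L, U}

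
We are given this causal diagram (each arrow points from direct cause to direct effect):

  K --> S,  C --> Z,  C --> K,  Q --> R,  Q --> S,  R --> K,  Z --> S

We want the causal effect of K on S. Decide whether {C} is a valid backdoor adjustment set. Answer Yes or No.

No

Backdoor paths from K to S (paths whose first edge points into K):
  P1: K <- C -> Z -> S
  P2: K <- R <- Q -> S
Condition 1 (no descendant of K in the set): holds — descendants of K are {S}; none are in {C}.
Condition 2 (every backdoor path blocked by {C}):
  P1: blocked at fork node C ∈ conditioning set.
  P2: open — no interior node is in the conditioning set.
{C} does not satisfy the backdoor criterion.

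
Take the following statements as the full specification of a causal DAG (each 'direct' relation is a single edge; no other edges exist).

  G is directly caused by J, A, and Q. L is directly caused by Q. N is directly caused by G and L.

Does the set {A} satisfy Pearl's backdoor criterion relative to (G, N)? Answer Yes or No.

Backdoor paths from G to N (paths whose first edge points into G):
  P1: G <- Q -> L -> N
Condition 1 (no descendant of G in the set): holds — descendants of G are {N}; none are in {A}.
Condition 2 (every backdoor path blocked by {A}):
  P1: open — no interior node is in the conditioning set.
{A} does not satisfy the backdoor criterion.

No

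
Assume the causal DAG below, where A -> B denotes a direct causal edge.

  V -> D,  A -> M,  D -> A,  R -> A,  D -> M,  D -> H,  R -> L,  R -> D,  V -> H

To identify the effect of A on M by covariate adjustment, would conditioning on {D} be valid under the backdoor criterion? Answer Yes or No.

Backdoor paths from A to M (paths whose first edge points into A):
  P1: A <- R -> D -> M
  P2: A <- D -> M
Condition 1 (no descendant of A in the set): holds — descendants of A are {M}; none are in {D}.
Condition 2 (every backdoor path blocked by {D}):
  P1: blocked at chain node D ∈ conditioning set.
  P2: blocked at fork node D ∈ conditioning set.
{D} satisfies the backdoor criterion.

Yes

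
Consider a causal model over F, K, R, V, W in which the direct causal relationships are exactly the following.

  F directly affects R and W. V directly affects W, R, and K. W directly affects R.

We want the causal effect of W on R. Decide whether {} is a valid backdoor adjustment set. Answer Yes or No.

Backdoor paths from W to R (paths whose first edge points into W):
  P1: W <- F -> R
  P2: W <- V -> R
Condition 1 (no descendant of W in the set): holds — descendants of W are {R}; none are in {}.
Condition 2 (every backdoor path blocked by {}):
  P1: open — no interior node is in the conditioning set.
  P2: open — no interior node is in the conditioning set.
{} does not satisfy the backdoor criterion.

No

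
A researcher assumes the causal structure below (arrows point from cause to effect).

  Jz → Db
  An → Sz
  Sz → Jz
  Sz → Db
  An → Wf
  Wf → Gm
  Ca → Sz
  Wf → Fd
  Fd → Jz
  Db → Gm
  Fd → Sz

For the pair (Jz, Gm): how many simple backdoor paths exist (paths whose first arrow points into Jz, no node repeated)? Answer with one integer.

7

A backdoor path from Jz to Gm is any simple undirected path whose first edge points into Jz (i.e. leaves Jz via a parent).
Parents of Jz: {Fd, Sz}.
Enumerating:
  P1: Jz <- Fd <- Wf <- An -> Sz -> Db -> Gm
  P2: Jz <- Fd <- Wf -> Gm
  P3: Jz <- Fd -> Sz <- An -> Wf -> Gm
  P4: Jz <- Fd -> Sz -> Db -> Gm
  P5: Jz <- Sz <- An -> Wf -> Gm
  P6: Jz <- Sz <- Fd <- Wf -> Gm
  P7: Jz <- Sz -> Db -> Gm
That exhausts the simple backdoor paths. Count: 7.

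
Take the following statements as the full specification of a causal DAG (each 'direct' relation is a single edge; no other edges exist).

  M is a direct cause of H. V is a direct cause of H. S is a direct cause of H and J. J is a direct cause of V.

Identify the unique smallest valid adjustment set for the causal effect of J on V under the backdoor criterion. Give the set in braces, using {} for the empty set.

{}

Variables eligible for adjustment (non-descendants of J, excluding J and V): {M, S}.
Backdoor paths from J to V:
  P1: J <- S -> H <- V
Each backdoor path contains an unconditioned collider, so every path is already blocked with the empty conditioning set:
  P1: blocked at collider H (neither it nor any descendant is in the conditioning set).
The empty set is therefore the unique smallest valid set.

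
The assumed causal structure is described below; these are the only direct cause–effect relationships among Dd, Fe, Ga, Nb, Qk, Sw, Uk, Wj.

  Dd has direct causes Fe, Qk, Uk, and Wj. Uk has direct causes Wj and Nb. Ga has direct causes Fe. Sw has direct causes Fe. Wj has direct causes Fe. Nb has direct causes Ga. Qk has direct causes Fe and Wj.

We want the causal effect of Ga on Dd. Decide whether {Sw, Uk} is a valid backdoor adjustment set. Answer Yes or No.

No

Backdoor paths from Ga to Dd (paths whose first edge points into Ga):
  P1: Ga <- Fe -> Wj -> Qk -> Dd
  P2: Ga <- Fe -> Wj -> Uk -> Dd
  P3: Ga <- Fe -> Wj -> Dd
  P4: Ga <- Fe -> Qk <- Wj -> Uk -> Dd
  P5: Ga <- Fe -> Qk <- Wj -> Dd
  P6: Ga <- Fe -> Qk -> Dd
  P7: Ga <- Fe -> Dd
Condition 1 (no descendant of Ga in the set): FAILS — Uk is a descendant of Ga.
Condition 2 (every backdoor path blocked by {Sw, Uk}):
  P1: open — no interior node is in the conditioning set.
  P2: blocked at chain node Uk ∈ conditioning set.
  P3: open — no interior node is in the conditioning set.
  P4: blocked at collider Qk (neither it nor any descendant is in the conditioning set).
  P5: blocked at collider Qk (neither it nor any descendant is in the conditioning set).
  P6: open — no interior node is in the conditioning set.
  P7: open — no interior node is in the conditioning set.
{Sw, Uk} does not satisfy the backdoor criterion.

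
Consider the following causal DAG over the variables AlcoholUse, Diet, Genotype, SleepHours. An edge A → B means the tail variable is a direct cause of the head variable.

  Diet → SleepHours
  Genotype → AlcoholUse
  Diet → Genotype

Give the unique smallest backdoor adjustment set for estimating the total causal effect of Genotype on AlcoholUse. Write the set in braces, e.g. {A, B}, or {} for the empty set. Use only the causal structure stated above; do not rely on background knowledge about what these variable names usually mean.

{}

Variables eligible for adjustment (non-descendants of Genotype, excluding Genotype and AlcoholUse): {Diet, SleepHours}.
Backdoor paths from Genotype to AlcoholUse:
  (none)
With no backdoor paths the empty set already satisfies the criterion, and it is trivially minimal.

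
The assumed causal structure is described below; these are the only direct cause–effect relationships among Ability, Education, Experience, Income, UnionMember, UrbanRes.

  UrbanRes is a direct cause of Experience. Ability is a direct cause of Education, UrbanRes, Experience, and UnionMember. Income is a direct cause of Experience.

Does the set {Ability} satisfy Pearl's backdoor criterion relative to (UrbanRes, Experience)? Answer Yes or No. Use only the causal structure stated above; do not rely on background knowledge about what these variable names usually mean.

Backdoor paths from UrbanRes to Experience (paths whose first edge points into UrbanRes):
  P1: UrbanRes <- Ability -> Experience
Condition 1 (no descendant of UrbanRes in the set): holds — descendants of UrbanRes are {Experience}; none are in {Ability}.
Condition 2 (every backdoor path blocked by {Ability}):
  P1: blocked at fork node Ability ∈ conditioning set.
{Ability} satisfies the backdoor criterion.

Yes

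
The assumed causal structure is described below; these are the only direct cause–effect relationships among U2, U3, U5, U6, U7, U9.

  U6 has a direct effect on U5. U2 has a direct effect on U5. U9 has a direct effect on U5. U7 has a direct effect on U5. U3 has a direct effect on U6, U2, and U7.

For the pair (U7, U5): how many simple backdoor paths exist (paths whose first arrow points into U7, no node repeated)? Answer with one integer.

2

A backdoor path from U7 to U5 is any simple undirected path whose first edge points into U7 (i.e. leaves U7 via a parent).
Parents of U7: {U3}.
Enumerating:
  P1: U7 <- U3 -> U6 -> U5
  P2: U7 <- U3 -> U2 -> U5
That exhausts the simple backdoor paths. Count: 2.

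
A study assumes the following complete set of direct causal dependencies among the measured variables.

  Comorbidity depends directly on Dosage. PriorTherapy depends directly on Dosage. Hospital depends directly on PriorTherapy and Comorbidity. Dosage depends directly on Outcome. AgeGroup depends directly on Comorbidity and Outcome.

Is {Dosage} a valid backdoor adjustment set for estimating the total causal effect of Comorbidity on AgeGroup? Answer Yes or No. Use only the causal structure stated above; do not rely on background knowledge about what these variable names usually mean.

Yes

Backdoor paths from Comorbidity to AgeGroup (paths whose first edge points into Comorbidity):
  P1: Comorbidity <- Dosage <- Outcome -> AgeGroup
Condition 1 (no descendant of Comorbidity in the set): holds — descendants of Comorbidity are {AgeGroup, Hospital}; none are in {Dosage}.
Condition 2 (every backdoor path blocked by {Dosage}):
  P1: blocked at chain node Dosage ∈ conditioning set.
{Dosage} satisfies the backdoor criterion.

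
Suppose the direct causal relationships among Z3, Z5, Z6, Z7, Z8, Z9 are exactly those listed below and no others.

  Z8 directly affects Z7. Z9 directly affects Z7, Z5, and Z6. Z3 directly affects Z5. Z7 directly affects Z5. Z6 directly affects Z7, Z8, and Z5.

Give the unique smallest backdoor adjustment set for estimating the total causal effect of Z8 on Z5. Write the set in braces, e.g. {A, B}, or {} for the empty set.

Variables eligible for adjustment (non-descendants of Z8, excluding Z8 and Z5): {Z3, Z6, Z9}.
Backdoor paths from Z8 to Z5:
  P1: Z8 <- Z6 <- Z9 -> Z7 -> Z5
  P2: Z8 <- Z6 <- Z9 -> Z5
  P3: Z8 <- Z6 -> Z7 <- Z9 -> Z5
  P4: Z8 <- Z6 -> Z7 -> Z5
  P5: Z8 <- Z6 -> Z5
The empty set is not sufficient: P1 (Z8 <- Z6 <- Z9 -> Z7 -> Z5) has no collider blocking it and no conditioned non-collider, so it is open.
Try {Z6}:
  P1: blocked at chain node Z6 ∈ conditioning set.
  P2: blocked at chain node Z6 ∈ conditioning set.
  P3: blocked at fork node Z6 ∈ conditioning set.
  P4: blocked at fork node Z6 ∈ conditioning set.
  P5: blocked at fork node Z6 ∈ conditioning set.
{Z6} contains no descendant of Z8 and blocks every backdoor path.
No other singleton works — e.g. {Z9} leaves P4 open — so {Z6} is the unique smallest valid adjustment set.

{Z6}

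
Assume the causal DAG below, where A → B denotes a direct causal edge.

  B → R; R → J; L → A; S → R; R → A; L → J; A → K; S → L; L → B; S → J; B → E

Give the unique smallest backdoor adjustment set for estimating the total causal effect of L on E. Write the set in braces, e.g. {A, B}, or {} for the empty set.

{}

Variables eligible for adjustment (non-descendants of L, excluding L and E): {S}.
Backdoor paths from L to E:
  P1: L <- S -> R <- B -> E
  P2: L <- S -> J <- R <- B -> E
Each backdoor path contains an unconditioned collider, so every path is already blocked with the empty conditioning set:
  P1: blocked at collider R (neither it nor any descendant is in the conditioning set).
  P2: blocked at collider J (neither it nor any descendant is in the conditioning set).
The empty set is therefore the unique smallest valid set.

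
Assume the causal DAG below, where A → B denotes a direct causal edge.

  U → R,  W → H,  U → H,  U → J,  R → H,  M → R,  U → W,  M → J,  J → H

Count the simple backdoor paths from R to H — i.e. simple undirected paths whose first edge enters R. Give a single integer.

6

A backdoor path from R to H is any simple undirected path whose first edge points into R (i.e. leaves R via a parent).
Parents of R: {M, U}.
Enumerating:
  P1: R <- U -> J -> H
  P2: R <- U -> W -> H
  P3: R <- U -> H
  P4: R <- M -> J <- U -> W -> H
  P5: R <- M -> J <- U -> H
  P6: R <- M -> J -> H
That exhausts the simple backdoor paths. Count: 6.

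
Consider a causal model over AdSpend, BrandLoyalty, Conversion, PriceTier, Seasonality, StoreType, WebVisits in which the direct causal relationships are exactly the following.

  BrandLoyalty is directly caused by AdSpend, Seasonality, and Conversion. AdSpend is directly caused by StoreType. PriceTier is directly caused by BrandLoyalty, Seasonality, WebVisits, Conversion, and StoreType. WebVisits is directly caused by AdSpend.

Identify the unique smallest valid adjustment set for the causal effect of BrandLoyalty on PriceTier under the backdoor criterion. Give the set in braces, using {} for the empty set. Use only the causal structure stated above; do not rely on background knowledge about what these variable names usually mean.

Variables eligible for adjustment (non-descendants of BrandLoyalty, excluding BrandLoyalty and PriceTier): {AdSpend, Conversion, Seasonality, StoreType, WebVisits}.
Backdoor paths from BrandLoyalty to PriceTier:
  P1: BrandLoyalty <- Conversion -> PriceTier
  P2: BrandLoyalty <- AdSpend <- StoreType -> PriceTier
  P3: BrandLoyalty <- AdSpend -> WebVisits -> PriceTier
  P4: BrandLoyalty <- Seasonality -> PriceTier
The empty set is not sufficient: P1 (BrandLoyalty <- Conversion -> PriceTier) has no collider blocking it and no conditioned non-collider, so it is open.
Try {AdSpend, Conversion, Seasonality}:
  P1: blocked at fork node Conversion ∈ conditioning set.
  P2: blocked at chain node AdSpend ∈ conditioning set.
  P3: blocked at fork node AdSpend ∈ conditioning set.
  P4: blocked at fork node Seasonality ∈ conditioning set.
{AdSpend, Conversion, Seasonality} contains no descendant of BrandLoyalty and blocks every backdoor path.
Every element of {AdSpend, Conversion, Seasonality} is needed (dropping AdSpend leaves P2 open; dropping Conversion leaves P1 open; dropping Seasonality leaves P4 open), so no proper subset is valid.
Among all size-3 subsets of the eligible variables, only {AdSpend, Conversion, Seasonality} blocks every backdoor path, so it is the unique smallest valid adjustment set.

{AdSpend, Conversion, Seasonality}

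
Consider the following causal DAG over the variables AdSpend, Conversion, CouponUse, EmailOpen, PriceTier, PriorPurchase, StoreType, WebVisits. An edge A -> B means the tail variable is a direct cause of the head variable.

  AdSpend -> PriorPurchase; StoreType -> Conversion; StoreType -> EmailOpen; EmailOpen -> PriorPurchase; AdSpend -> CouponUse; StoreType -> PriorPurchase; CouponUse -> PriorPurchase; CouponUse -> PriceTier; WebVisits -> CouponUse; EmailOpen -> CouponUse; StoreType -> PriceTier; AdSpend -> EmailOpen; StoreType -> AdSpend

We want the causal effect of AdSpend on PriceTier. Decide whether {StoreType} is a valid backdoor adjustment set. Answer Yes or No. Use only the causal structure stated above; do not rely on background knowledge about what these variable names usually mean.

Backdoor paths from AdSpend to PriceTier (paths whose first edge points into AdSpend):
  P1: AdSpend <- StoreType -> EmailOpen -> CouponUse -> PriceTier
  P2: AdSpend <- StoreType -> EmailOpen -> PriorPurchase <- CouponUse -> PriceTier
  P3: AdSpend <- StoreType -> PriceTier
  P4: AdSpend <- StoreType -> PriorPurchase <- EmailOpen -> CouponUse -> PriceTier
  P5: AdSpend <- StoreType -> PriorPurchase <- CouponUse -> PriceTier
Condition 1 (no descendant of AdSpend in the set): holds — descendants of AdSpend are {CouponUse, EmailOpen, PriceTier, PriorPurchase}; none are in {StoreType}.
Condition 2 (every backdoor path blocked by {StoreType}):
  P1: blocked at fork node StoreType ∈ conditioning set.
  P2: blocked at fork node StoreType ∈ conditioning set.
  P3: blocked at fork node StoreType ∈ conditioning set.
  P4: blocked at fork node StoreType ∈ conditioning set.
  P5: blocked at fork node StoreType ∈ conditioning set.
{StoreType} satisfies the backdoor criterion.

Yes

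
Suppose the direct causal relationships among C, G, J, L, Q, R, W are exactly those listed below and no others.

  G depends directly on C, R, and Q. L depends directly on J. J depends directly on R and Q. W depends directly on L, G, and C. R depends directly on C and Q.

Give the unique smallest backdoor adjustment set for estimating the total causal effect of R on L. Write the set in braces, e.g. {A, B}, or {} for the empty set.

{Q}

Variables eligible for adjustment (non-descendants of R, excluding R and L): {C, Q}.
Backdoor paths from R to L:
  P1: R <- C -> G <- Q -> J -> L
  P2: R <- C -> G -> W <- L
  P3: R <- C -> W <- L
  P4: R <- C -> W <- G <- Q -> J -> L
  P5: R <- Q -> J -> L
  P6: R <- Q -> G <- C -> W <- L
  P7: R <- Q -> G -> W <- L
The empty set is not sufficient: P5 (R <- Q -> J -> L) has no collider blocking it and no conditioned non-collider, so it is open.
Try {Q}:
  P1: blocked at collider G (neither it nor any descendant is in the conditioning set).
  P2: blocked at collider W (neither it nor any descendant is in the conditioning set).
  P3: blocked at collider W (neither it nor any descendant is in the conditioning set).
  P4: blocked at collider W (neither it nor any descendant is in the conditioning set).
  P5: blocked at fork node Q ∈ conditioning set.
  P6: blocked at fork node Q ∈ conditioning set.
  P7: blocked at fork node Q ∈ conditioning set.
{Q} contains no descendant of R and blocks every backdoor path.
No other singleton works — e.g. {C} leaves P5 open — so {Q} is the unique smallest valid adjustment set.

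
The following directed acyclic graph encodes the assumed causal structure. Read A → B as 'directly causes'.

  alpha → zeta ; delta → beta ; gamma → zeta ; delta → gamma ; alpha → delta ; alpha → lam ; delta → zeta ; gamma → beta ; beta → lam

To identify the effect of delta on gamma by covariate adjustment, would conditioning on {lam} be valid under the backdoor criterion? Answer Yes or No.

Backdoor paths from delta to gamma (paths whose first edge points into delta):
  P1: delta <- alpha -> zeta <- gamma
  P2: delta <- alpha -> lam <- beta <- gamma
Condition 1 (no descendant of delta in the set): FAILS — lam is a descendant of delta.
Condition 2 (every backdoor path blocked by {lam}):
  P1: blocked at collider zeta (neither it nor any descendant is in the conditioning set).
  P2: open — collider(s) lam are conditioned on (or have a conditioned descendant) and no non-collider on the path is in the set.
{lam} does not satisfy the backdoor criterion.

No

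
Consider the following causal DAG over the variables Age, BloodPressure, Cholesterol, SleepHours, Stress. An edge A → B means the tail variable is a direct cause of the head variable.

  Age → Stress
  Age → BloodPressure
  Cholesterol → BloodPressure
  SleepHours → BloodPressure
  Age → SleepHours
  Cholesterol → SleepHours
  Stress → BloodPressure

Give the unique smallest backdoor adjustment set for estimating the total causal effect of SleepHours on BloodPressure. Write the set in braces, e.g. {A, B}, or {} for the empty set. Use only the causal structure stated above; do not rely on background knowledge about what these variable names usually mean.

Variables eligible for adjustment (non-descendants of SleepHours, excluding SleepHours and BloodPressure): {Age, Cholesterol, Stress}.
Backdoor paths from SleepHours to BloodPressure:
  P1: SleepHours <- Age -> Stress -> BloodPressure
  P2: SleepHours <- Age -> BloodPressure
  P3: SleepHours <- Cholesterol -> BloodPressure
The empty set is not sufficient: P1 (SleepHours <- Age -> Stress -> BloodPressure) has no collider blocking it and no conditioned non-collider, so it is open.
Try {Age, Cholesterol}:
  P1: blocked at fork node Age ∈ conditioning set.
  P2: blocked at fork node Age ∈ conditioning set.
  P3: blocked at fork node Cholesterol ∈ conditioning set.
{Age, Cholesterol} contains no descendant of SleepHours and blocks every backdoor path.
Every element of {Age, Cholesterol} is needed (dropping Age leaves P1 open; dropping Cholesterol leaves P3 open), so no proper subset is valid.
Among all size-2 subsets of the eligible variables, only {Age, Cholesterol} blocks every backdoor path, so it is the unique smallest valid adjustment set.

{Age, Cholesterol}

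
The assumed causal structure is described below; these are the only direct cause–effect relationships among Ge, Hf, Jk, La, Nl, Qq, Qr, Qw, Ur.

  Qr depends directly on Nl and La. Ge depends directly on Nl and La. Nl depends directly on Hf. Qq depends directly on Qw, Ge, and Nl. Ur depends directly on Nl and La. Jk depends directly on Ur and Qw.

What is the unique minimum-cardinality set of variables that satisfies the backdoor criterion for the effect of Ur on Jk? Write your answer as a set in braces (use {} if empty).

Variables eligible for adjustment (non-descendants of Ur, excluding Ur and Jk): {Ge, Hf, La, Nl, Qq, Qr, Qw}.
Backdoor paths from Ur to Jk:
  P1: Ur <- Nl -> Ge -> Qq <- Qw -> Jk
  P2: Ur <- Nl -> Qr <- La -> Ge -> Qq <- Qw -> Jk
  P3: Ur <- Nl -> Qq <- Qw -> Jk
  P4: Ur <- La -> Ge <- Nl -> Qq <- Qw -> Jk
  P5: Ur <- La -> Ge -> Qq <- Qw -> Jk
  P6: Ur <- La -> Qr <- Nl -> Ge -> Qq <- Qw -> Jk
  P7: Ur <- La -> Qr <- Nl -> Qq <- Qw -> Jk
Each backdoor path contains an unconditioned collider, so every path is already blocked with the empty conditioning set:
  P1: blocked at collider Qq (neither it nor any descendant is in the conditioning set).
  P2: blocked at collider Qr (neither it nor any descendant is in the conditioning set).
  P3: blocked at collider Qq (neither it nor any descendant is in the conditioning set).
  P4: blocked at collider Ge (neither it nor any descendant is in the conditioning set).
  P5: blocked at collider Qq (neither it nor any descendant is in the conditioning set).
  P6: blocked at collider Qr (neither it nor any descendant is in the conditioning set).
  P7: blocked at collider Qr (neither it nor any descendant is in the conditioning set).
The empty set is therefore the unique smallest valid set.

{}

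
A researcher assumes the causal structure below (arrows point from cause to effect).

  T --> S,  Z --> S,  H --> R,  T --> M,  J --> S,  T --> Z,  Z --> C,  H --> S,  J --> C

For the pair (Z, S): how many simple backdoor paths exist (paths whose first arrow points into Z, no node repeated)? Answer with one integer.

A backdoor path from Z to S is any simple undirected path whose first edge points into Z (i.e. leaves Z via a parent).
Parents of Z: {T}.
Enumerating:
  P1: Z <- T -> S
That exhausts the simple backdoor paths. Count: 1.

1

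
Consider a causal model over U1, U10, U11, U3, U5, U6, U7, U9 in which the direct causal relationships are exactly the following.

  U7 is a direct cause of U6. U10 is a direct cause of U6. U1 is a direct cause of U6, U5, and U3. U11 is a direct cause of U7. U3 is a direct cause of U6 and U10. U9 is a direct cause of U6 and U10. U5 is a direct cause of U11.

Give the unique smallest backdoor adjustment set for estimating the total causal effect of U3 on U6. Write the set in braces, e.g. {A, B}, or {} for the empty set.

Variables eligible for adjustment (non-descendants of U3, excluding U3 and U6): {U1, U11, U5, U7, U9}.
Backdoor paths from U3 to U6:
  P1: U3 <- U1 -> U5 -> U11 -> U7 -> U6
  P2: U3 <- U1 -> U6
The empty set is not sufficient: P1 (U3 <- U1 -> U5 -> U11 -> U7 -> U6) has no collider blocking it and no conditioned non-collider, so it is open.
Try {U1}:
  P1: blocked at fork node U1 ∈ conditioning set.
  P2: blocked at fork node U1 ∈ conditioning set.
{U1} contains no descendant of U3 and blocks every backdoor path.
No other singleton works — e.g. {U9} leaves P1 open — so {U1} is the unique smallest valid adjustment set.

{U1}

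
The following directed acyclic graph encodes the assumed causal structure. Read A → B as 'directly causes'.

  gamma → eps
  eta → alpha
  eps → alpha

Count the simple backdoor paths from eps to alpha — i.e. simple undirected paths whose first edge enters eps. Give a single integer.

0

A backdoor path from eps to alpha is any simple undirected path whose first edge points into eps (i.e. leaves eps via a parent).
Parents of eps: {gamma}.
No simple path from any parent of eps reaches alpha without revisiting eps, so there are no backdoor paths.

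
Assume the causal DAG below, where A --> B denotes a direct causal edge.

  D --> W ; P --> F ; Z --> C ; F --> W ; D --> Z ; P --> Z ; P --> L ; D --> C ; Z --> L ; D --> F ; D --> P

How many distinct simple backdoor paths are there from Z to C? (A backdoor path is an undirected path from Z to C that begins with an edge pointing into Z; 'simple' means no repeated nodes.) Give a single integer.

4

A backdoor path from Z to C is any simple undirected path whose first edge points into Z (i.e. leaves Z via a parent).
Parents of Z: {D, P}.
Enumerating:
  P1: Z <- D -> C
  P2: Z <- P <- D -> C
  P3: Z <- P -> F <- D -> C
  P4: Z <- P -> F -> W <- D -> C
That exhausts the simple backdoor paths. Count: 4.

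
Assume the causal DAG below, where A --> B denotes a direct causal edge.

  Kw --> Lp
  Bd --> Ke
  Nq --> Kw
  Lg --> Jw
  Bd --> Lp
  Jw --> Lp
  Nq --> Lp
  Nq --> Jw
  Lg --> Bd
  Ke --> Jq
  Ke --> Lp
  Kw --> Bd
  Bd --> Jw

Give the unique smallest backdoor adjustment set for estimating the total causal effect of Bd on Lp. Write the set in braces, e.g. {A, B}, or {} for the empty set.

{Kw, Lg}

Variables eligible for adjustment (non-descendants of Bd, excluding Bd and Lp): {Kw, Lg, Nq}.
Backdoor paths from Bd to Lp:
  P1: Bd <- Lg -> Jw <- Nq -> Kw -> Lp
  P2: Bd <- Lg -> Jw <- Nq -> Lp
  P3: Bd <- Lg -> Jw -> Lp
  P4: Bd <- Kw <- Nq -> Jw -> Lp
  P5: Bd <- Kw <- Nq -> Lp
  P6: Bd <- Kw -> Lp
The empty set is not sufficient: P3 (Bd <- Lg -> Jw -> Lp) has no collider blocking it and no conditioned non-collider, so it is open.
Try {Kw, Lg}:
  P1: blocked at fork node Lg ∈ conditioning set.
  P2: blocked at fork node Lg ∈ conditioning set.
  P3: blocked at fork node Lg ∈ conditioning set.
  P4: blocked at chain node Kw ∈ conditioning set.
  P5: blocked at chain node Kw ∈ conditioning set.
  P6: blocked at fork node Kw ∈ conditioning set.
{Kw, Lg} contains no descendant of Bd and blocks every backdoor path.
Every element of {Kw, Lg} is needed (dropping Kw leaves P4 open; dropping Lg leaves P3 open), so no proper subset is valid.
Among all size-2 subsets of the eligible variables, only {Kw, Lg} blocks every backdoor path, so it is the unique smallest valid adjustment set.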